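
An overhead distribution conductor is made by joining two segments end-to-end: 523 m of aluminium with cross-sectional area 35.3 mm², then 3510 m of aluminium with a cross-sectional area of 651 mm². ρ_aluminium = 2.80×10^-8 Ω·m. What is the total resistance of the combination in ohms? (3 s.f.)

0.566 Ω

Segment 1: A = 35.3 mm² = 3.530e-05 m²
R₁ = ρL/A = (2.80×10^-8)(523)/(3.530e-05) = 0.4148 Ω
Segment 2: A = 651 mm² = 6.510e-04 m²
R₂ = (2.80×10^-8)(3510)/(6.510e-04) = 0.151 Ω
R = R₁ + R₂ = 0.566 Ω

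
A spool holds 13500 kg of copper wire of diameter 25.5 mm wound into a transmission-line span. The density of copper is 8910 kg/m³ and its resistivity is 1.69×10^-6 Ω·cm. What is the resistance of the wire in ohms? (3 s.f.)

ρ = 1.69×10^-6 Ω·cm = 1.69×10^-8 Ω·m
A = π(d/2)² = π(1.2750e-02 m)² = 5.1071e-04 m²
L = m/(density·A) = 13500/(8910×5.1071e-04) = 2967 m
R = ρL/A = (1.69×10^-8)(2967)/(5.1071e-04) = 0.0982 Ω

0.0982 Ω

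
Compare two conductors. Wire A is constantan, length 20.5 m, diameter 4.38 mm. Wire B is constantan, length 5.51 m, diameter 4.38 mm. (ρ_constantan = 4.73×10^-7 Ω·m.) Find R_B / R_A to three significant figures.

0.269

R ∝ ρL/d², so R_B/R_A = (L_B/L_A)
= (5.51/20.5) = 0.269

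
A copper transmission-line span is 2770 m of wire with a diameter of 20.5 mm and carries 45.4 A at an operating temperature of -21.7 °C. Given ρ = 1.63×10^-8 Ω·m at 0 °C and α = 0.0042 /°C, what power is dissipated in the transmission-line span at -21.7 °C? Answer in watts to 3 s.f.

A = π(d/2)² = π(1.0250e-02 m)² = 3.301e-04 m²
R₍0₎ = ρL/A = (1.63×10^-8)(2770)/(3.301e-04) = 0.1368 Ω
R₍-21.7₎ = R₍0₎(1 + αΔT) = 0.1368 × (1 + 0.0042×-21.7) = 0.1243 Ω
P = I²R = (45.4)² × 0.1243 = 256 W

256 W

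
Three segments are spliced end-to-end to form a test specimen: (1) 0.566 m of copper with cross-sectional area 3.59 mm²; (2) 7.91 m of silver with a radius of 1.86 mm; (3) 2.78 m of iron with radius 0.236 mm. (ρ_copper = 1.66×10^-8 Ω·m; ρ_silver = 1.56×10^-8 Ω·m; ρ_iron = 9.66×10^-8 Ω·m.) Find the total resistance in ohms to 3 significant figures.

1.55 Ω

Seg 1: A = 3.59 mm² = 3.590e-06 m²
R_1 = (1.66×10^-8)(0.566)/(3.590e-06) = 0.002617 Ω
Seg 2: A = πr² = π(1.8600e-03 m)² = 1.087e-05 m²
R_2 = (1.56×10^-8)(7.91)/(1.087e-05) = 0.01135 Ω
Seg 3: A = πr² = π(2.3600e-04 m)² = 1.750e-07 m²
R_3 = (9.66×10^-8)(2.78)/(1.750e-07) = 1.535 Ω
R_total = R_1 + R_2 + R_3 = 1.55 Ω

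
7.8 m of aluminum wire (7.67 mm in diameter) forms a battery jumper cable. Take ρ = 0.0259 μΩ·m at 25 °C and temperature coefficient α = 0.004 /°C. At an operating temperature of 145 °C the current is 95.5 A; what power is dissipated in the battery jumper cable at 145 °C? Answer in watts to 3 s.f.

59.0 W

ρ = 0.0259 μΩ·m = 2.59×10^-8 Ω·m
A = π(d/2)² = π(3.8350e-03 m)² = 4.620e-05 m²
R₍25₎ = ρL/A = (2.59×10^-8)(7.8)/(4.620e-05) = 0.004372 Ω
R₍145₎ = R₍25₎(1 + αΔT) = 0.004372 × (1 + 0.004×120) = 0.006471 Ω
P = I²R = (95.5)² × 0.006471 = 59.0 W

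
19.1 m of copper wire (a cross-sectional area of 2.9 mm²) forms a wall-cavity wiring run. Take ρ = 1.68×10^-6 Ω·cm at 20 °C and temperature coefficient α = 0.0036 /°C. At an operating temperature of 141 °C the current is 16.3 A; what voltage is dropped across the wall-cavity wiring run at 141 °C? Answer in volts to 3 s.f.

2.59 V

ρ = 1.68×10^-6 Ω·cm = 1.68×10^-8 Ω·m
A = 2.9 mm² = 2.900e-06 m²
R₍20₎ = ρL/A = (1.68×10^-8)(19.1)/(2.900e-06) = 0.1106 Ω
R₍141₎ = R₍20₎(1 + αΔT) = 0.1106 × (1 + 0.0036×121) = 0.1588 Ω
V = IR = 16.3 × 0.1588 = 2.59 V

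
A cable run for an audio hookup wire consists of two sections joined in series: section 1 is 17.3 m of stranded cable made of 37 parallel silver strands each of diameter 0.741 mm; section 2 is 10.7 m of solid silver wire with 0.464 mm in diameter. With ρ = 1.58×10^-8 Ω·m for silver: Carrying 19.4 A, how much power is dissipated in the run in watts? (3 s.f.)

Section 1: A_strand = π(3.7050e-04)² = 4.312e-07 m²; R₁ = ρL/(N·A_s) = (1.58×10^-8)(17.3)/(37×4.312e-07) = 0.01713 Ω
Section 2: A = π(d/2)² = π(2.3200e-04 m)² = 1.691e-07 m²
R₂ = (1.58×10^-8)(10.7)/(1.691e-07) = 0.9998 Ω
R = R₁ + R₂ = 1.017 Ω
P = I²R = (19.4)² × 1.017 = 383 W

383 W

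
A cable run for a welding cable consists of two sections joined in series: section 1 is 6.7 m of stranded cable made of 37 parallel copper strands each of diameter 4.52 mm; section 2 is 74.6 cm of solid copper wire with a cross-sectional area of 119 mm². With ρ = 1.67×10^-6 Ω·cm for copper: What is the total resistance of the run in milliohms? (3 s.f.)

ρ = 1.67×10^-6 Ω·cm = 1.67×10^-8 Ω·m
Section 1: A_strand = π(2.2600e-03)² = 1.605e-05 m²; R₁ = ρL/(N·A_s) = (1.67×10^-8)(6.7)/(37×1.605e-05) = 1.885×10^-4 Ω
Section 2: A = 119 mm² = 1.190e-04 m²
R₂ = (1.67×10^-8)(0.746)/(1.190e-04) = 1.047×10^-4 Ω
R = R₁ + R₂ = 0.293 mΩ

0.293 mΩ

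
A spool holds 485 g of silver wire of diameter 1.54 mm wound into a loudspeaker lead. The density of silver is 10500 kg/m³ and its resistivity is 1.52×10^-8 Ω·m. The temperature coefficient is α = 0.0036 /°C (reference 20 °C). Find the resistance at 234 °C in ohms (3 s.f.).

0.358 Ω

A = π(d/2)² = π(7.7000e-04 m)² = 1.8627e-06 m²
L = m/(density·A) = 0.485/(10500×1.8627e-06) = 24.8 m
R = ρL/A = (1.52×10^-8)(24.8)/(1.8627e-06) = 0.2024 Ω
R(234 °C) = 0.2024 × (1 + 0.0036×214) = 0.358 Ω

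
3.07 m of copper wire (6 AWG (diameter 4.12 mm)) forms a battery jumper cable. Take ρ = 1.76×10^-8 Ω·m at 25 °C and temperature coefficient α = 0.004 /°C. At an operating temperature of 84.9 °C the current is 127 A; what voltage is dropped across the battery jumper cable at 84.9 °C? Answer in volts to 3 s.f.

A = π(4.12/2 mm)² = π(2.0600e-03 m)² = 1.333e-05 m²
R₍25₎ = ρL/A = (1.76×10^-8)(3.07)/(1.333e-05) = 0.004053 Ω
R₍84.9₎ = R₍25₎(1 + αΔT) = 0.004053 × (1 + 0.004×59.9) = 0.005024 Ω
V = IR = 127 × 0.005024 = 0.638 V

0.638 V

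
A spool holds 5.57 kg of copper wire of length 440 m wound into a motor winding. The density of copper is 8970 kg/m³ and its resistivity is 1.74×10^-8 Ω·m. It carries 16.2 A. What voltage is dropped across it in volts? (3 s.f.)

A = m/(density·L) = 5.57/(8970×440) = 1.4113e-06 m²
R = ρL/A = (1.74×10^-8)(440)/(1.4113e-06) = 5.425 Ω
V = IR = 16.2 × 5.425 = 87.9 V

87.9 V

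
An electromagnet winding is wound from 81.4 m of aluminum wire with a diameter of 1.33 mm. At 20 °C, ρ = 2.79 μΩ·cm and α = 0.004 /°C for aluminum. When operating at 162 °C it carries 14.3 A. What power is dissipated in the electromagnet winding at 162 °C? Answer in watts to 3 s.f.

ρ = 2.79 μΩ·cm = 2.79×10^-8 Ω·m
A = π(d/2)² = π(6.6500e-04 m)² = 1.389e-06 m²
R₍20₎ = ρL/A = (2.79×10^-8)(81.4)/(1.389e-06) = 1.635 Ω
R₍162₎ = R₍20₎(1 + αΔT) = 1.635 × (1 + 0.004×142) = 2.563 Ω
P = I²R = (14.3)² × 2.563 = 524 W

524 W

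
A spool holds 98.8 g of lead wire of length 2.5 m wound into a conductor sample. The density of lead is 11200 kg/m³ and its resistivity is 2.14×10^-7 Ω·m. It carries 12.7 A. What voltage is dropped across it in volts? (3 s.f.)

1.93 V

A = m/(density·L) = 0.0988/(11200×2.5) = 3.5286e-06 m²
R = ρL/A = (2.14×10^-7)(2.5)/(3.5286e-06) = 0.1516 Ω
V = IR = 12.7 × 0.1516 = 1.93 V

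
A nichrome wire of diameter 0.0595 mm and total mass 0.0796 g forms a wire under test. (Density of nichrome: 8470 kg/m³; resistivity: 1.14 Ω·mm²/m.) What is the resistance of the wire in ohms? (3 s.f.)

1390 Ω

ρ = 1.14 Ω·mm²/m = 1.14×10^-6 Ω·m
A = π(d/2)² = π(2.9750e-05 m)² = 2.7805e-09 m²
L = m/(density·A) = 7.960×10^-5/(8470×2.7805e-09) = 3.38 m
R = ρL/A = (1.14×10^-6)(3.38)/(2.7805e-09) = 1390 Ω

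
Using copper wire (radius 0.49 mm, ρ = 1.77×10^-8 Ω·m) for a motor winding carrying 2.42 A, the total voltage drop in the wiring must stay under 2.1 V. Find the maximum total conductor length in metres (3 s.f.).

37.0 m

A = πr² = π(4.9000e-04 m)² = 7.543e-07 m²
L_max = V_max·A/(1·ρI) = (2.1)(7.543e-07)/(1.77×10^-8×2.42) = 37.0 m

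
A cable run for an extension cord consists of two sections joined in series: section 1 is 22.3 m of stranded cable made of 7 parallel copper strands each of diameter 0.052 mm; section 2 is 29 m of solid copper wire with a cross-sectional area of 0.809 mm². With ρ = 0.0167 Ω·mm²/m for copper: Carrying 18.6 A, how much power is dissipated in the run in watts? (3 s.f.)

8870 W

ρ = 0.0167 Ω·mm²/m = 1.67×10^-8 Ω·m
Section 1: A_strand = π(2.6000e-05)² = 2.124e-09 m²; R₁ = ρL/(N·A_s) = (1.67×10^-8)(22.3)/(7×2.124e-09) = 25.05 Ω
Section 2: A = 0.809 mm² = 8.090e-07 m²
R₂ = (1.67×10^-8)(29)/(8.090e-07) = 0.5986 Ω
R = R₁ + R₂ = 25.65 Ω
P = I²R = (18.6)² × 25.65 = 8870 W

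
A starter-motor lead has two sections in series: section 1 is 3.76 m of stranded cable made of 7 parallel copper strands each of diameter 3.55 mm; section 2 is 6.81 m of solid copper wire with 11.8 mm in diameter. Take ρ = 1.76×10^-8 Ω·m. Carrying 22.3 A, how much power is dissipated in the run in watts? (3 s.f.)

Section 1: A_strand = π(1.7750e-03)² = 9.898e-06 m²; R₁ = ρL/(N·A_s) = (1.76×10^-8)(3.76)/(7×9.898e-06) = 9.551×10^-4 Ω
Section 2: A = π(d/2)² = π(5.9000e-03 m)² = 1.094e-04 m²
R₂ = (1.76×10^-8)(6.81)/(1.094e-04) = 0.001096 Ω
R = R₁ + R₂ = 0.002051 Ω
P = I²R = (22.3)² × 0.002051 = 1.02 W

1.02 W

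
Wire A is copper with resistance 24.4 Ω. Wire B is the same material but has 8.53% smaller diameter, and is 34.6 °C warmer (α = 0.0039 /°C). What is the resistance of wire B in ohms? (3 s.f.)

33.1 Ω

R ∝ ρL/d² with ρ ∝ (1+αΔT), so R_B/R_A = (1 − 8.53/100)⁻² × (1 + 0.0039×34.6)
= 1.195 × 1.135 = 1.357
R_B = 1.357 × 24.4 = 33.1 Ω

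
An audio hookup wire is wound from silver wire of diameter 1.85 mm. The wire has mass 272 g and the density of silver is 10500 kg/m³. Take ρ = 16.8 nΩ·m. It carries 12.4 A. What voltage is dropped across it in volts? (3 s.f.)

0.747 V

ρ = 16.8 nΩ·m = 1.68×10^-8 Ω·m
A = π(d/2)² = π(9.2500e-04 m)² = 2.6880e-06 m²
L = m/(density·A) = 0.272/(10500×2.6880e-06) = 9.637 m
R = ρL/A = (1.68×10^-8)(9.637)/(2.6880e-06) = 0.06023 Ω
V = IR = 12.4 × 0.06023 = 0.747 V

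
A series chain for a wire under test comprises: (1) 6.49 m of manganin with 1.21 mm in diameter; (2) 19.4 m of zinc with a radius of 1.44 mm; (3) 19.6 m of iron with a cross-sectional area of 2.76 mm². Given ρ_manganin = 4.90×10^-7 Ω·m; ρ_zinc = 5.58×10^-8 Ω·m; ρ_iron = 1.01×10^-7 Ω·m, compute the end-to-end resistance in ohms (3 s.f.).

3.65 Ω

Seg 1: A = π(d/2)² = π(6.0500e-04 m)² = 1.150e-06 m²
R_1 = (4.90×10^-7)(6.49)/(1.150e-06) = 2.766 Ω
Seg 2: A = πr² = π(1.4400e-03 m)² = 6.514e-06 m²
R_2 = (5.58×10^-8)(19.4)/(6.514e-06) = 0.1662 Ω
Seg 3: A = 2.76 mm² = 2.760e-06 m²
R_3 = (1.01×10^-7)(19.6)/(2.760e-06) = 0.7172 Ω
R_total = R_1 + R_2 + R_3 = 3.65 Ω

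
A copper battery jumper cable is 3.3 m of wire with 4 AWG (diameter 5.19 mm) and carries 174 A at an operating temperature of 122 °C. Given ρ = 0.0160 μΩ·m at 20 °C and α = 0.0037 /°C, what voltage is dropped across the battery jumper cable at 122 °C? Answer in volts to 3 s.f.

0.598 V

ρ = 0.0160 μΩ·m = 1.60×10^-8 Ω·m
A = π(5.19/2 mm)² = π(2.5950e-03 m)² = 2.116e-05 m²
R₍20₎ = ρL/A = (1.60×10^-8)(3.3)/(2.116e-05) = 0.002496 Ω
R₍122₎ = R₍20₎(1 + αΔT) = 0.002496 × (1 + 0.0037×102) = 0.003438 Ω
V = IR = 174 × 0.003438 = 0.598 V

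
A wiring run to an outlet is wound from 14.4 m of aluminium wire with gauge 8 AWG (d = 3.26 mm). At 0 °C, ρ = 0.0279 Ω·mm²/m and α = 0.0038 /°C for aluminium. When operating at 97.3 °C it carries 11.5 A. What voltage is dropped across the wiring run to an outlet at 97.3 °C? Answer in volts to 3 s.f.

ρ = 0.0279 Ω·mm²/m = 2.79×10^-8 Ω·m
A = π(3.26/2 mm)² = π(1.6300e-03 m)² = 8.347e-06 m²
R₍0₎ = ρL/A = (2.79×10^-8)(14.4)/(8.347e-06) = 0.04813 Ω
R₍97.3₎ = R₍0₎(1 + αΔT) = 0.04813 × (1 + 0.0038×97.3) = 0.06593 Ω
V = IR = 11.5 × 0.06593 = 0.758 V

0.758 V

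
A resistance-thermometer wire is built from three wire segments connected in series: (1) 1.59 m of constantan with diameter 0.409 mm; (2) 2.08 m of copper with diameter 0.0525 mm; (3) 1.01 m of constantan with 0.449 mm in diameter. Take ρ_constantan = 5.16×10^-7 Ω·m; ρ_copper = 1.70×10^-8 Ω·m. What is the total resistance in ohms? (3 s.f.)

Seg 1: A = π(d/2)² = π(2.0450e-04 m)² = 1.314e-07 m²
R_1 = (5.16×10^-7)(1.59)/(1.314e-07) = 6.245 Ω
Seg 2: A = π(d/2)² = π(2.6250e-05 m)² = 2.165e-09 m²
R_2 = (1.70×10^-8)(2.08)/(2.165e-09) = 16.33 Ω
Seg 3: A = π(d/2)² = π(2.2450e-04 m)² = 1.583e-07 m²
R_3 = (5.16×10^-7)(1.01)/(1.583e-07) = 3.291 Ω
R_total = R_1 + R_2 + R_3 = 25.9 Ω

25.9 Ω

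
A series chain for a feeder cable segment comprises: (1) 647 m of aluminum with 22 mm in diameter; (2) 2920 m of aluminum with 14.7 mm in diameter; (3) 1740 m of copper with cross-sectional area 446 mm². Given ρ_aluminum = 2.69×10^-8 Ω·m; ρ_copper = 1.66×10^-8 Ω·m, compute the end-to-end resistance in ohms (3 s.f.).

Seg 1: A = π(d/2)² = π(1.1000e-02 m)² = 3.801e-04 m²
R_1 = (2.69×10^-8)(647)/(3.801e-04) = 0.04578 Ω
Seg 2: A = π(d/2)² = π(7.3500e-03 m)² = 1.697e-04 m²
R_2 = (2.69×10^-8)(2920)/(1.697e-04) = 0.4628 Ω
Seg 3: A = 446 mm² = 4.460e-04 m²
R_3 = (1.66×10^-8)(1740)/(4.460e-04) = 0.06476 Ω
R_total = R_1 + R_2 + R_3 = 0.573 Ω

0.573 Ω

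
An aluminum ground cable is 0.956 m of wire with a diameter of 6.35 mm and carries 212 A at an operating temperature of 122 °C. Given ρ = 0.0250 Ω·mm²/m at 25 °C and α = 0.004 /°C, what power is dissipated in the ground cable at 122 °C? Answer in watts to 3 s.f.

47.1 W

ρ = 0.0250 Ω·mm²/m = 2.50×10^-8 Ω·m
A = π(d/2)² = π(3.1750e-03 m)² = 3.167e-05 m²
R₍25₎ = ρL/A = (2.50×10^-8)(0.956)/(3.167e-05) = 7.547×10^-4 Ω
R₍122₎ = R₍25₎(1 + αΔT) = 7.547×10^-4 × (1 + 0.004×97) = 0.001047 Ω
P = I²R = (212)² × 0.001047 = 47.1 W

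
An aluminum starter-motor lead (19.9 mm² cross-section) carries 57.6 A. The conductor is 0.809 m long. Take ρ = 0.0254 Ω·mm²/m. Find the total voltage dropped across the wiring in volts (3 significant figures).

ρ = 0.0254 Ω·mm²/m = 2.54×10^-8 Ω·m
A = 19.9 mm² = 1.990e-05 m²
R = ρL/A = (2.54×10^-8)(0.809)/(1.990e-05) = 0.001033 Ω
V = IR = 57.6 × 0.001033 = 0.0595 V

0.0595 V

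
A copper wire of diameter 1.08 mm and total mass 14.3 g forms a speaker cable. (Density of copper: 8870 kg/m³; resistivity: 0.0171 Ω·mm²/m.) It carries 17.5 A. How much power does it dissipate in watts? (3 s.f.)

ρ = 0.0171 Ω·mm²/m = 1.71×10^-8 Ω·m
A = π(d/2)² = π(5.4000e-04 m)² = 9.1609e-07 m²
L = m/(density·A) = 0.0143/(8870×9.1609e-07) = 1.76 m
R = ρL/A = (1.71×10^-8)(1.76)/(9.1609e-07) = 0.03285 Ω
P = I²R = (17.5)² × 0.03285 = 10.1 W

10.1 W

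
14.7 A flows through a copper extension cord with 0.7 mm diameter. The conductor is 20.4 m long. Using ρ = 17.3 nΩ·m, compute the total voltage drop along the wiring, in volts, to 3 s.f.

13.5 V

ρ = 17.3 nΩ·m = 1.73×10^-8 Ω·m
A = π(d/2)² = π(3.5000e-04 m)² = 3.848e-07 m²
R = ρL/A = (1.73×10^-8)(20.4)/(3.848e-07) = 0.917 Ω
V = IR = 14.7 × 0.917 = 13.5 V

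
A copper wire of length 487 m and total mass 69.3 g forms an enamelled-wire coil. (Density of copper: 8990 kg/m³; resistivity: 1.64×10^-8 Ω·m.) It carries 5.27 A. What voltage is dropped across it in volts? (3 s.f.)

A = m/(density·L) = 0.0693/(8990×487) = 1.5829e-08 m²
R = ρL/A = (1.64×10^-8)(487)/(1.5829e-08) = 504.6 Ω
V = IR = 5.27 × 504.6 = 2660 V

2660 V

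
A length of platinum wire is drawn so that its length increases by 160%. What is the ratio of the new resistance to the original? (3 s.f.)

6.76

k = 1 + 160/100 = 2.6; volume constant ⇒ A' = A/k, so R' = k²R.
Factor = 6.76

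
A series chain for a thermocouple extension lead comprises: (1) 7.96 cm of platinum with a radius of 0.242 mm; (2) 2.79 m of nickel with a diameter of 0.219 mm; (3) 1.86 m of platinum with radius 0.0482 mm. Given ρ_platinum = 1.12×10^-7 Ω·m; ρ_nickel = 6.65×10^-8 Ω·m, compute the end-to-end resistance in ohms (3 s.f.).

Seg 1: A = πr² = π(2.4200e-04 m)² = 1.840e-07 m²
R_1 = (1.12×10^-7)(0.0796)/(1.840e-07) = 0.04846 Ω
Seg 2: A = π(d/2)² = π(1.0950e-04 m)² = 3.767e-08 m²
R_2 = (6.65×10^-8)(2.79)/(3.767e-08) = 4.925 Ω
Seg 3: A = πr² = π(4.8200e-05 m)² = 7.299e-09 m²
R_3 = (1.12×10^-7)(1.86)/(7.299e-09) = 28.54 Ω
R_total = R_1 + R_2 + R_3 = 33.5 Ω

33.5 Ω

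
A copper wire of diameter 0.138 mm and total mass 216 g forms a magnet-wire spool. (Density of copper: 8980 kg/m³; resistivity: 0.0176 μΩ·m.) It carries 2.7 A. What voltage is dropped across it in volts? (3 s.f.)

ρ = 0.0176 μΩ·m = 1.76×10^-8 Ω·m
A = π(d/2)² = π(6.9000e-05 m)² = 1.4957e-08 m²
L = m/(density·A) = 0.216/(8980×1.4957e-08) = 1608 m
R = ρL/A = (1.76×10^-8)(1608)/(1.4957e-08) = 1892 Ω
V = IR = 2.7 × 1892 = 5110 V

5110 V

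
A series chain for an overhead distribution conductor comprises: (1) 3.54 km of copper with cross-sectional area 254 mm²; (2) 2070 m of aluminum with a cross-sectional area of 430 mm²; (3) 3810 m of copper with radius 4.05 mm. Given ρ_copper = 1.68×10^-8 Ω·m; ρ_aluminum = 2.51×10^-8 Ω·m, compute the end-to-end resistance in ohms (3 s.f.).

1.60 Ω

Seg 1: A = 254 mm² = 2.540e-04 m²
R_1 = (1.68×10^-8)(3540)/(2.540e-04) = 0.2341 Ω
Seg 2: A = 430 mm² = 4.300e-04 m²
R_2 = (2.51×10^-8)(2070)/(4.300e-04) = 0.1208 Ω
Seg 3: A = πr² = π(4.0500e-03 m)² = 5.153e-05 m²
R_3 = (1.68×10^-8)(3810)/(5.153e-05) = 1.242 Ω
R_total = R_1 + R_2 + R_3 = 1.60 Ω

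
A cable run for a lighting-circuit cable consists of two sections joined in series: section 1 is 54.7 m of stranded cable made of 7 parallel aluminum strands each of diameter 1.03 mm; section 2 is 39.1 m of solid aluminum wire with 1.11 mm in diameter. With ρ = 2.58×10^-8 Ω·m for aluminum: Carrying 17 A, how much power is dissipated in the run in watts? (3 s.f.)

371 W

Section 1: A_strand = π(5.1500e-04)² = 8.332e-07 m²; R₁ = ρL/(N·A_s) = (2.58×10^-8)(54.7)/(7×8.332e-07) = 0.242 Ω
Section 2: A = π(d/2)² = π(5.5500e-04 m)² = 9.677e-07 m²
R₂ = (2.58×10^-8)(39.1)/(9.677e-07) = 1.042 Ω
R = R₁ + R₂ = 1.284 Ω
P = I²R = (17)² × 1.284 = 371 W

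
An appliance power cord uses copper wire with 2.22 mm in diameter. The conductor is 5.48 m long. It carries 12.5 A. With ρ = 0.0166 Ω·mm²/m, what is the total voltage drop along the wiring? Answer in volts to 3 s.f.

0.294 V

ρ = 0.0166 Ω·mm²/m = 1.66×10^-8 Ω·m
A = π(d/2)² = π(1.1100e-03 m)² = 3.871e-06 m²
R = ρL/A = (1.66×10^-8)(5.48)/(3.871e-06) = 0.0235 Ω
V = IR = 12.5 × 0.0235 = 0.294 V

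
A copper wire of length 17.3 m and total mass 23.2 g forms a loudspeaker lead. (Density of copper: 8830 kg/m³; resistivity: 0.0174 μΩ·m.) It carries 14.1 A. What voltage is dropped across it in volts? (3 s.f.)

ρ = 0.0174 μΩ·m = 1.74×10^-8 Ω·m
A = m/(density·L) = 0.0232/(8830×17.3) = 1.5187e-07 m²
R = ρL/A = (1.74×10^-8)(17.3)/(1.5187e-07) = 1.982 Ω
V = IR = 14.1 × 1.982 = 27.9 V

27.9 V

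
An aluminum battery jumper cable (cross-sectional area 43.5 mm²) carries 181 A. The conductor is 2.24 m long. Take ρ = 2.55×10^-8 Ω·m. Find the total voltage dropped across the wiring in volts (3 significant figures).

0.238 V

A = 43.5 mm² = 4.350e-05 m²
R = ρL/A = (2.55×10^-8)(2.24)/(4.350e-05) = 0.001313 Ω
V = IR = 181 × 0.001313 = 0.238 V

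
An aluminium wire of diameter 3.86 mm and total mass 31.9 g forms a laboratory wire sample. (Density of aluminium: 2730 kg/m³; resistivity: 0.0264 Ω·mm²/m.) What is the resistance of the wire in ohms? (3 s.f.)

ρ = 0.0264 Ω·mm²/m = 2.64×10^-8 Ω·m
A = π(d/2)² = π(1.9300e-03 m)² = 1.1702e-05 m²
L = m/(density·A) = 0.0319/(2730×1.1702e-05) = 0.9985 m
R = ρL/A = (2.64×10^-8)(0.9985)/(1.1702e-05) = 0.00225 Ω

0.00225 Ω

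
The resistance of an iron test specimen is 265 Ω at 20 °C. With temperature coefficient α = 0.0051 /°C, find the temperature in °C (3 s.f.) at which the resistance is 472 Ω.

173 °C

R = R₀(1 + α(T − T₀)) ⇒ T = T₀ + (R/R₀ − 1)/α
T = 20 + (472/265 − 1)/0.0051 = 20 + (0.7811)/0.0051 = 173 °C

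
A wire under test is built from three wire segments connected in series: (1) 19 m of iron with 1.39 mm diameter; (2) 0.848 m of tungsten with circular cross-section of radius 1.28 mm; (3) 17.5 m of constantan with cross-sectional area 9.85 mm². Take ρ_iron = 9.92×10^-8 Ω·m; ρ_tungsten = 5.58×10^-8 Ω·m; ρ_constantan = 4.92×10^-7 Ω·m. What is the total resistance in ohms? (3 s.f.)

Seg 1: A = π(d/2)² = π(6.9500e-04 m)² = 1.517e-06 m²
R_1 = (9.92×10^-8)(19)/(1.517e-06) = 1.242 Ω
Seg 2: A = πr² = π(1.2800e-03 m)² = 5.147e-06 m²
R_2 = (5.58×10^-8)(0.848)/(5.147e-06) = 0.009193 Ω
Seg 3: A = 9.85 mm² = 9.850e-06 m²
R_3 = (4.92×10^-7)(17.5)/(9.850e-06) = 0.8741 Ω
R_total = R_1 + R_2 + R_3 = 2.13 Ω

2.13 Ω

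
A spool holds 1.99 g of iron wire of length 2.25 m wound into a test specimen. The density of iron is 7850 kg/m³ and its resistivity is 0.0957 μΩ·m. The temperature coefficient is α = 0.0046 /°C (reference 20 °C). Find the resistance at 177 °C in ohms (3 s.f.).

ρ = 0.0957 μΩ·m = 9.57×10^-8 Ω·m
A = m/(density·L) = 0.00199/(7850×2.25) = 1.1267e-07 m²
R = ρL/A = (9.57×10^-8)(2.25)/(1.1267e-07) = 1.911 Ω
R(177 °C) = 1.911 × (1 + 0.0046×157) = 3.29 Ω

3.29 Ω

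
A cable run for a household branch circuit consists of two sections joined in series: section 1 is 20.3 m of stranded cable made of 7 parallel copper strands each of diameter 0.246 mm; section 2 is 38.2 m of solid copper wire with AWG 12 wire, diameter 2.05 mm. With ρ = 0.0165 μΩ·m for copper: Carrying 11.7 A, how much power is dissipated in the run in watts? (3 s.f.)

164 W

ρ = 0.0165 μΩ·m = 1.65×10^-8 Ω·m
Section 1: A_strand = π(1.2300e-04)² = 4.753e-08 m²; R₁ = ρL/(N·A_s) = (1.65×10^-8)(20.3)/(7×4.753e-08) = 1.007 Ω
Section 2: A = π(2.05/2 mm)² = π(1.0250e-03 m)² = 3.301e-06 m²
R₂ = (1.65×10^-8)(38.2)/(3.301e-06) = 0.191 Ω
R = R₁ + R₂ = 1.198 Ω
P = I²R = (11.7)² × 1.198 = 164 W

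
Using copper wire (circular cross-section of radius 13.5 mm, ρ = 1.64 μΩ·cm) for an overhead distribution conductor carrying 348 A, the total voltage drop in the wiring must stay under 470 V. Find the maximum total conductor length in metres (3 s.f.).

ρ = 1.64 μΩ·cm = 1.64×10^-8 Ω·m
A = πr² = π(1.3500e-02 m)² = 5.726e-04 m²
L_max = V_max·A/(1·ρI) = (470)(5.726e-04)/(1.64×10^-8×348) = 47200 m

47200 m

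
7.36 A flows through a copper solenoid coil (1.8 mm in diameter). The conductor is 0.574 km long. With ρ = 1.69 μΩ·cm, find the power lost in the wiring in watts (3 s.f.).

206 W

ρ = 1.69 μΩ·cm = 1.69×10^-8 Ω·m
A = π(d/2)² = π(9.0000e-04 m)² = 2.545e-06 m²
R = ρL/A = (1.69×10^-8)(574)/(2.545e-06) = 3.812 Ω
P = I²R = (7.36)² × 3.812 = 206 W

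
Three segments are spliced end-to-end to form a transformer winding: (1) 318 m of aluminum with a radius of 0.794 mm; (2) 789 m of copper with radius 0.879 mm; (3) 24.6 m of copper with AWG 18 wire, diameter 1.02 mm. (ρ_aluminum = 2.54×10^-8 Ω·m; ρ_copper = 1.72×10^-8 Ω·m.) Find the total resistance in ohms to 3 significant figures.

Seg 1: A = πr² = π(7.9400e-04 m)² = 1.981e-06 m²
R_1 = (2.54×10^-8)(318)/(1.981e-06) = 4.078 Ω
Seg 2: A = πr² = π(8.7900e-04 m)² = 2.427e-06 m²
R_2 = (1.72×10^-8)(789)/(2.427e-06) = 5.591 Ω
Seg 3: A = π(1.02/2 mm)² = π(5.1000e-04 m)² = 8.171e-07 m²
R_3 = (1.72×10^-8)(24.6)/(8.171e-07) = 0.5178 Ω
R_total = R_1 + R_2 + R_3 = 10.2 Ω

10.2 Ω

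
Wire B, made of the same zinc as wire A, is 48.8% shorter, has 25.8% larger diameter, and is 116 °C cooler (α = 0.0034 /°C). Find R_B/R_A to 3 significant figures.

R ∝ ρL/d² with ρ ∝ (1+αΔT), so R_B/R_A = (1 − 48.8/100) × (1 + 25.8/100)⁻² × (1 − 0.0034×116)
= 0.512 × 0.6319 × 0.6056 = 0.196

0.196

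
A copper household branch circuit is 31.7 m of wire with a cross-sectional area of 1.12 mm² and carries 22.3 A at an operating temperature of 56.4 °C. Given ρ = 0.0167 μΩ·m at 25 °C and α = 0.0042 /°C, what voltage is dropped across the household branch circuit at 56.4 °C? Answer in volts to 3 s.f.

11.9 V

ρ = 0.0167 μΩ·m = 1.67×10^-8 Ω·m
A = 1.12 mm² = 1.120e-06 m²
R₍25₎ = ρL/A = (1.67×10^-8)(31.7)/(1.120e-06) = 0.4727 Ω
R₍56.4₎ = R₍25₎(1 + αΔT) = 0.4727 × (1 + 0.0042×31.4) = 0.535 Ω
V = IR = 22.3 × 0.535 = 11.9 V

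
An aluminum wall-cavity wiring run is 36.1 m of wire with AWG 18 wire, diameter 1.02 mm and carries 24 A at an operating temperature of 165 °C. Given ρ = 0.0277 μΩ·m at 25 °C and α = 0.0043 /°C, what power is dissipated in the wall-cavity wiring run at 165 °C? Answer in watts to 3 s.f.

1130 W

ρ = 0.0277 μΩ·m = 2.77×10^-8 Ω·m
A = π(1.02/2 mm)² = π(5.1000e-04 m)² = 8.171e-07 m²
R₍25₎ = ρL/A = (2.77×10^-8)(36.1)/(8.171e-07) = 1.224 Ω
R₍165₎ = R₍25₎(1 + αΔT) = 1.224 × (1 + 0.0043×140) = 1.96 Ω
P = I²R = (24)² × 1.96 = 1130 W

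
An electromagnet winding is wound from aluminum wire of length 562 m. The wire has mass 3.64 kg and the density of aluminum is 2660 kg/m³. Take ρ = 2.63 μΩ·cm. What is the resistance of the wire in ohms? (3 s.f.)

ρ = 2.63 μΩ·cm = 2.63×10^-8 Ω·m
A = m/(density·L) = 3.64/(2660×562) = 2.4349e-06 m²
R = ρL/A = (2.63×10^-8)(562)/(2.4349e-06) = 6.07 Ω

6.07 Ω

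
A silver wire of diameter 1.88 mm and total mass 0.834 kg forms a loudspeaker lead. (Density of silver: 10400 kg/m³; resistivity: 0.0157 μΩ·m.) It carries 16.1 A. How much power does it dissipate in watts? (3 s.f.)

42.4 W

ρ = 0.0157 μΩ·m = 1.57×10^-8 Ω·m
A = π(d/2)² = π(9.4000e-04 m)² = 2.7759e-06 m²
L = m/(density·A) = 0.834/(10400×2.7759e-06) = 28.89 m
R = ρL/A = (1.57×10^-8)(28.89)/(2.7759e-06) = 0.1634 Ω
P = I²R = (16.1)² × 0.1634 = 42.4 W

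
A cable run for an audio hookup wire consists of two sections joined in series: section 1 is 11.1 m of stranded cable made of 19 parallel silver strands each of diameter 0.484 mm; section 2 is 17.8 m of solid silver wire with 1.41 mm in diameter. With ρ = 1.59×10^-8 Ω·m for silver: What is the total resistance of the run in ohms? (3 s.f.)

0.232 Ω

Section 1: A_strand = π(2.4200e-04)² = 1.840e-07 m²; R₁ = ρL/(N·A_s) = (1.59×10^-8)(11.1)/(19×1.840e-07) = 0.05049 Ω
Section 2: A = π(d/2)² = π(7.0500e-04 m)² = 1.561e-06 m²
R₂ = (1.59×10^-8)(17.8)/(1.561e-06) = 0.1813 Ω
R = R₁ + R₂ = 0.232 Ω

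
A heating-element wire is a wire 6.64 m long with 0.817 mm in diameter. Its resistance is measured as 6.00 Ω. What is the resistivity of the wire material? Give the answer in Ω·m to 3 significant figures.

A = π(d/2)² = π(4.0850e-04 m)² = 5.242e-07 m²
ρ = RA/L = (6)(5.242e-07)/(6.64) = 4.74×10^-7 Ω·m

4.74×10^-7 Ω·m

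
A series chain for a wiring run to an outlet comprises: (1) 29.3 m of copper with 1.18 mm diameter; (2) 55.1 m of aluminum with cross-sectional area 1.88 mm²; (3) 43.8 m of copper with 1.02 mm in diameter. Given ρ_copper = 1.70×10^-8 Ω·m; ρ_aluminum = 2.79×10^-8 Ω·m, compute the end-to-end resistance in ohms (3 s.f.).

2.18 Ω

Seg 1: A = π(d/2)² = π(5.9000e-04 m)² = 1.094e-06 m²
R_1 = (1.70×10^-8)(29.3)/(1.094e-06) = 0.4555 Ω
Seg 2: A = 1.88 mm² = 1.880e-06 m²
R_2 = (2.79×10^-8)(55.1)/(1.880e-06) = 0.8177 Ω
Seg 3: A = π(d/2)² = π(5.1000e-04 m)² = 8.171e-07 m²
R_3 = (1.70×10^-8)(43.8)/(8.171e-07) = 0.9112 Ω
R_total = R_1 + R_2 + R_3 = 2.18 Ω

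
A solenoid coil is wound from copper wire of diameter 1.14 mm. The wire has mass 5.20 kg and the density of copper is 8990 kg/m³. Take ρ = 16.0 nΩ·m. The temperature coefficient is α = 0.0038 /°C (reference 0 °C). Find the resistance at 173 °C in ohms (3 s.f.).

14.7 Ω

ρ = 16.0 nΩ·m = 1.60×10^-8 Ω·m
A = π(d/2)² = π(5.7000e-04 m)² = 1.0207e-06 m²
L = m/(density·A) = 5.2/(8990×1.0207e-06) = 566.7 m
R = ρL/A = (1.60×10^-8)(566.7)/(1.0207e-06) = 8.883 Ω
R(173 °C) = 8.883 × (1 + 0.0038×173) = 14.7 Ω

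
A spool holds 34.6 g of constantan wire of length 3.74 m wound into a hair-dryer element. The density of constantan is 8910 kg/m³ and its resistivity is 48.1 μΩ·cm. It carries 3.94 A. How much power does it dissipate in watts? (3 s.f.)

ρ = 48.1 μΩ·cm = 4.81×10^-7 Ω·m
A = m/(density·L) = 0.0346/(8910×3.74) = 1.0383e-06 m²
R = ρL/A = (4.81×10^-7)(3.74)/(1.0383e-06) = 1.733 Ω
P = I²R = (3.94)² × 1.733 = 26.9 W

26.9 W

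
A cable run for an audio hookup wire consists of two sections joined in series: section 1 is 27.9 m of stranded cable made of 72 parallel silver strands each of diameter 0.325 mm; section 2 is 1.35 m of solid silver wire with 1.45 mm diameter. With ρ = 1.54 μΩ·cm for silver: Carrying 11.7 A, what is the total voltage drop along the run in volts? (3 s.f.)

ρ = 1.54 μΩ·cm = 1.54×10^-8 Ω·m
Section 1: A_strand = π(1.6250e-04)² = 8.296e-08 m²; R₁ = ρL/(N·A_s) = (1.54×10^-8)(27.9)/(72×8.296e-08) = 0.07193 Ω
Section 2: A = π(d/2)² = π(7.2500e-04 m)² = 1.651e-06 m²
R₂ = (1.54×10^-8)(1.35)/(1.651e-06) = 0.01259 Ω
R = R₁ + R₂ = 0.08452 Ω
V = IR = 11.7 × 0.08452 = 0.989 V

0.989 V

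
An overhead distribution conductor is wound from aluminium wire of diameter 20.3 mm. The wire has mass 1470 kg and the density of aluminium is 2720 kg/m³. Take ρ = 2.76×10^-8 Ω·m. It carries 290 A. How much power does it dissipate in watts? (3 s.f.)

A = π(d/2)² = π(1.0150e-02 m)² = 3.2365e-04 m²
L = m/(density·A) = 1470/(2720×3.2365e-04) = 1670 m
R = ρL/A = (2.76×10^-8)(1670)/(3.2365e-04) = 0.1424 Ω
P = I²R = (290)² × 0.1424 = 12000 W

12000 W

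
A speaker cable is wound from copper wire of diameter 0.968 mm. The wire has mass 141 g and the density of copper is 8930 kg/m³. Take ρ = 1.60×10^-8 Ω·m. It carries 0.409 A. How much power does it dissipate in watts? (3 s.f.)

A = π(d/2)² = π(4.8400e-04 m)² = 7.3594e-07 m²
L = m/(density·A) = 0.141/(8930×7.3594e-07) = 21.45 m
R = ρL/A = (1.60×10^-8)(21.45)/(7.3594e-07) = 0.4665 Ω
P = I²R = (0.409)² × 0.4665 = 0.0780 W

0.0780 W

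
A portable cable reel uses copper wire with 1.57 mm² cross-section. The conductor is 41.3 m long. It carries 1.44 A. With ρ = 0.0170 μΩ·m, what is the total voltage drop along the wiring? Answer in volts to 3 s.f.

ρ = 0.0170 μΩ·m = 1.70×10^-8 Ω·m
A = 1.57 mm² = 1.570e-06 m²
R = ρL/A = (1.70×10^-8)(41.3)/(1.570e-06) = 0.4472 Ω
V = IR = 1.44 × 0.4472 = 0.644 V

0.644 V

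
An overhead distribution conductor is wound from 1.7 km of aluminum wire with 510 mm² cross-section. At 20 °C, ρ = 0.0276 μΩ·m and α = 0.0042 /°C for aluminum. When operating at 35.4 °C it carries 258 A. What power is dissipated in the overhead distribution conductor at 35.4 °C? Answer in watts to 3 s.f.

ρ = 0.0276 μΩ·m = 2.76×10^-8 Ω·m
A = 510 mm² = 5.100e-04 m²
R₍20₎ = ρL/A = (2.76×10^-8)(1700)/(5.100e-04) = 0.092 Ω
R₍35.4₎ = R₍20₎(1 + αΔT) = 0.092 × (1 + 0.0042×15.4) = 0.09795 Ω
P = I²R = (258)² × 0.09795 = 6520 W

6520 W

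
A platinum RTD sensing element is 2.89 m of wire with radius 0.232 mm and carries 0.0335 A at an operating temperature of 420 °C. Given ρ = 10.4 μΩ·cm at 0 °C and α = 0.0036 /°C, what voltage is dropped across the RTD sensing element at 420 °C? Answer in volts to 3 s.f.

ρ = 10.4 μΩ·cm = 1.04×10^-7 Ω·m
A = πr² = π(2.3200e-04 m)² = 1.691e-07 m²
R₍0₎ = ρL/A = (1.04×10^-7)(2.89)/(1.691e-07) = 1.777 Ω
R₍420₎ = R₍0₎(1 + αΔT) = 1.777 × (1 + 0.0036×420) = 4.465 Ω
V = IR = 0.0335 × 4.465 = 0.150 V

0.150 V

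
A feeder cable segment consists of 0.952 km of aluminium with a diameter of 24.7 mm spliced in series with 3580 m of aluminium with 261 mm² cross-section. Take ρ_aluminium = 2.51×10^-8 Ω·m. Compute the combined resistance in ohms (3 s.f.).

Segment 1: A = π(d/2)² = π(1.2350e-02 m)² = 4.792e-04 m²
R₁ = ρL/A = (2.51×10^-8)(952)/(4.792e-04) = 0.04987 Ω
Segment 2: A = 261 mm² = 2.610e-04 m²
R₂ = (2.51×10^-8)(3580)/(2.610e-04) = 0.3443 Ω
R = R₁ + R₂ = 0.394 Ω

0.394 Ω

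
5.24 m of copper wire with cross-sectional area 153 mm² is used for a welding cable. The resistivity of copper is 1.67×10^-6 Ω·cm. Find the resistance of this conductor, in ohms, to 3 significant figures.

5.72×10^-4 Ω

ρ = 1.67×10^-6 Ω·cm = 1.67×10^-8 Ω·m
A = 153 mm² = 1.530e-04 m²
R = ρL/A = (1.67×10^-8)(5.24 m)/(1.530e-04 m²) = 5.72×10^-4 Ω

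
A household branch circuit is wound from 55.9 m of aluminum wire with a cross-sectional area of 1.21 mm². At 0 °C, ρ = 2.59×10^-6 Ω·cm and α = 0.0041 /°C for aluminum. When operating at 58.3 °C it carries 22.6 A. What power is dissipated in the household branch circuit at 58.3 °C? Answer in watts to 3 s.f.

757 W

ρ = 2.59×10^-6 Ω·cm = 2.59×10^-8 Ω·m
A = 1.21 mm² = 1.210e-06 m²
R₍0₎ = ρL/A = (2.59×10^-8)(55.9)/(1.210e-06) = 1.197 Ω
R₍58.3₎ = R₍0₎(1 + αΔT) = 1.197 × (1 + 0.0041×58.3) = 1.483 Ω
P = I²R = (22.6)² × 1.483 = 757 W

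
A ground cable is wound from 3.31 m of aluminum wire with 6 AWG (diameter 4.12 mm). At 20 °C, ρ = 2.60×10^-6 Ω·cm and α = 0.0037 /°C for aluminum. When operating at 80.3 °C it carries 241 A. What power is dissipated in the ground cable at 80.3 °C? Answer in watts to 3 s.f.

459 W

ρ = 2.60×10^-6 Ω·cm = 2.60×10^-8 Ω·m
A = π(4.12/2 mm)² = π(2.0600e-03 m)² = 1.333e-05 m²
R₍20₎ = ρL/A = (2.60×10^-8)(3.31)/(1.333e-05) = 0.006455 Ω
R₍80.3₎ = R₍20₎(1 + αΔT) = 0.006455 × (1 + 0.0037×60.3) = 0.007896 Ω
P = I²R = (241)² × 0.007896 = 459 W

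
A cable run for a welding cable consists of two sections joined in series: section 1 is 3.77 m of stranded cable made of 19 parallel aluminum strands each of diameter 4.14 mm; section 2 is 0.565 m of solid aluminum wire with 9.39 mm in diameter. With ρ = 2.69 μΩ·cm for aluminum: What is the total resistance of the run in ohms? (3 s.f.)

6.16×10^-4 Ω

ρ = 2.69 μΩ·cm = 2.69×10^-8 Ω·m
Section 1: A_strand = π(2.0700e-03)² = 1.346e-05 m²; R₁ = ρL/(N·A_s) = (2.69×10^-8)(3.77)/(19×1.346e-05) = 3.965×10^-4 Ω
Section 2: A = π(d/2)² = π(4.6950e-03 m)² = 6.925e-05 m²
R₂ = (2.69×10^-8)(0.565)/(6.925e-05) = 2.195×10^-4 Ω
R = R₁ + R₂ = 6.16×10^-4 Ω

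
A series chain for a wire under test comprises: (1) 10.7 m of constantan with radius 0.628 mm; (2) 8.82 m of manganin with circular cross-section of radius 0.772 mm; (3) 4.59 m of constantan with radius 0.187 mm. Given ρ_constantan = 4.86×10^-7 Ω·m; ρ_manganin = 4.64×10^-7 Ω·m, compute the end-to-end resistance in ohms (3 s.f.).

26.7 Ω

Seg 1: A = πr² = π(6.2800e-04 m)² = 1.239e-06 m²
R_1 = (4.86×10^-7)(10.7)/(1.239e-06) = 4.197 Ω
Seg 2: A = πr² = π(7.7200e-04 m)² = 1.872e-06 m²
R_2 = (4.64×10^-7)(8.82)/(1.872e-06) = 2.186 Ω
Seg 3: A = πr² = π(1.8700e-04 m)² = 1.099e-07 m²
R_3 = (4.86×10^-7)(4.59)/(1.099e-07) = 20.31 Ω
R_total = R_1 + R_2 + R_3 = 26.7 Ω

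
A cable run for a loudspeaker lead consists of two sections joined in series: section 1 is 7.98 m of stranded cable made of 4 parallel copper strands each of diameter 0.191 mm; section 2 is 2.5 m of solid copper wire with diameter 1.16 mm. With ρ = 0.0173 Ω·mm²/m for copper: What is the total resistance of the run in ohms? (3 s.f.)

ρ = 0.0173 Ω·mm²/m = 1.73×10^-8 Ω·m
Section 1: A_strand = π(9.5500e-05)² = 2.865e-08 m²; R₁ = ρL/(N·A_s) = (1.73×10^-8)(7.98)/(4×2.865e-08) = 1.205 Ω
Section 2: A = π(d/2)² = π(5.8000e-04 m)² = 1.057e-06 m²
R₂ = (1.73×10^-8)(2.5)/(1.057e-06) = 0.04092 Ω
R = R₁ + R₂ = 1.25 Ω

1.25 Ω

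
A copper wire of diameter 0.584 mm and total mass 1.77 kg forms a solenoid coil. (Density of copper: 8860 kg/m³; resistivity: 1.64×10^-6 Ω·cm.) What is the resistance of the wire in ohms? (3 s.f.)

45.7 Ω

ρ = 1.64×10^-6 Ω·cm = 1.64×10^-8 Ω·m
A = π(d/2)² = π(2.9200e-04 m)² = 2.6786e-07 m²
L = m/(density·A) = 1.77/(8860×2.6786e-07) = 745.8 m
R = ρL/A = (1.64×10^-8)(745.8)/(2.6786e-07) = 45.7 Ω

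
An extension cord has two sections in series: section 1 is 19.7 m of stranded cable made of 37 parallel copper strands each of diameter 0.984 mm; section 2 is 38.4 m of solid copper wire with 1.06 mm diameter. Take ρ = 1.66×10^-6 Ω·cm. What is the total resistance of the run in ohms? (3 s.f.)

ρ = 1.66×10^-6 Ω·cm = 1.66×10^-8 Ω·m
Section 1: A_strand = π(4.9200e-04)² = 7.605e-07 m²; R₁ = ρL/(N·A_s) = (1.66×10^-8)(19.7)/(37×7.605e-07) = 0.01162 Ω
Section 2: A = π(d/2)² = π(5.3000e-04 m)² = 8.825e-07 m²
R₂ = (1.66×10^-8)(38.4)/(8.825e-07) = 0.7223 Ω
R = R₁ + R₂ = 0.734 Ω

0.734 Ω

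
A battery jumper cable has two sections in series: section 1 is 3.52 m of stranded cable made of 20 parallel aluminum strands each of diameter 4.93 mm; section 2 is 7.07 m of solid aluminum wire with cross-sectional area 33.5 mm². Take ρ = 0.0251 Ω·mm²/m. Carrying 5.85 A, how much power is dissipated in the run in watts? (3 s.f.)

ρ = 0.0251 Ω·mm²/m = 2.51×10^-8 Ω·m
Section 1: A_strand = π(2.4650e-03)² = 1.909e-05 m²; R₁ = ρL/(N·A_s) = (2.51×10^-8)(3.52)/(20×1.909e-05) = 2.314×10^-4 Ω
Section 2: A = 33.5 mm² = 3.350e-05 m²
R₂ = (2.51×10^-8)(7.07)/(3.350e-05) = 0.005297 Ω
R = R₁ + R₂ = 0.005529 Ω
P = I²R = (5.85)² × 0.005529 = 0.189 W

0.189 W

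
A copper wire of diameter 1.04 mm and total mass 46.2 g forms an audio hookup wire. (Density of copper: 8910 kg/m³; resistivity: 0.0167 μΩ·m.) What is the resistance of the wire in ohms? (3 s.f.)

ρ = 0.0167 μΩ·m = 1.67×10^-8 Ω·m
A = π(d/2)² = π(5.2000e-04 m)² = 8.4949e-07 m²
L = m/(density·A) = 0.0462/(8910×8.4949e-07) = 6.104 m
R = ρL/A = (1.67×10^-8)(6.104)/(8.4949e-07) = 0.120 Ω

0.120 Ω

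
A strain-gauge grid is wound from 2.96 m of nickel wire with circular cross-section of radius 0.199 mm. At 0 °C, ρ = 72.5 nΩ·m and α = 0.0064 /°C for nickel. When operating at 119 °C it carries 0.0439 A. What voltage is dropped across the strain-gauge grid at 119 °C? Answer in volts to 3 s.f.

0.133 V

ρ = 72.5 nΩ·m = 7.25×10^-8 Ω·m
A = πr² = π(1.9900e-04 m)² = 1.244e-07 m²
R₍0₎ = ρL/A = (7.25×10^-8)(2.96)/(1.244e-07) = 1.725 Ω
R₍119₎ = R₍0₎(1 + αΔT) = 1.725 × (1 + 0.0064×119) = 3.039 Ω
V = IR = 0.0439 × 3.039 = 0.133 V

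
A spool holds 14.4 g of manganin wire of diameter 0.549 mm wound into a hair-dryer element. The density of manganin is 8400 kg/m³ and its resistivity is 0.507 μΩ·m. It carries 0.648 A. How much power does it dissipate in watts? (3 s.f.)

ρ = 0.507 μΩ·m = 5.07×10^-7 Ω·m
A = π(d/2)² = π(2.7450e-04 m)² = 2.3672e-07 m²
L = m/(density·A) = 0.0144/(8400×2.3672e-07) = 7.242 m
R = ρL/A = (5.07×10^-7)(7.242)/(2.3672e-07) = 15.51 Ω
P = I²R = (0.648)² × 15.51 = 6.51 W

6.51 W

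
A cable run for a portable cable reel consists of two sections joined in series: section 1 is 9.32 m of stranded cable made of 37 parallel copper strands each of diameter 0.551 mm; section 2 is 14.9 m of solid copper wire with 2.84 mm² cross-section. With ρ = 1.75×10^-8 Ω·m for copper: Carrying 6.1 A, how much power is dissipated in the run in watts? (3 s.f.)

Section 1: A_strand = π(2.7550e-04)² = 2.384e-07 m²; R₁ = ρL/(N·A_s) = (1.75×10^-8)(9.32)/(37×2.384e-07) = 0.01849 Ω
Section 2: A = 2.84 mm² = 2.840e-06 m²
R₂ = (1.75×10^-8)(14.9)/(2.840e-06) = 0.09181 Ω
R = R₁ + R₂ = 0.1103 Ω
P = I²R = (6.1)² × 0.1103 = 4.10 W

4.10 W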